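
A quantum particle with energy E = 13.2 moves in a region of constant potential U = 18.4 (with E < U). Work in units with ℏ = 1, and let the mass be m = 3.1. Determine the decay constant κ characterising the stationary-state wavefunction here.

κ = 5.68

Since E < U the TISE in this region is ψ'' = κ²ψ with κ = √(2m(U − E))/ℏ.
κ = √(2 × 3.1 × 5.2) = 5.678.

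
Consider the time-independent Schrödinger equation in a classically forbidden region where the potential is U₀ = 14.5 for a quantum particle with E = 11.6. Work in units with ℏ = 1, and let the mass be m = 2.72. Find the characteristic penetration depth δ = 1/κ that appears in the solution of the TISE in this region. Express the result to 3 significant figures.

δ = 0.252

Since E < U₀ the TISE in this region is ψ'' = κ²ψ with κ = √(2m(U₀ − E))/ℏ.
κ = √(2 × 2.72 × 2.9) = 3.972. The penetration depth is δ = 1/κ = 0.252.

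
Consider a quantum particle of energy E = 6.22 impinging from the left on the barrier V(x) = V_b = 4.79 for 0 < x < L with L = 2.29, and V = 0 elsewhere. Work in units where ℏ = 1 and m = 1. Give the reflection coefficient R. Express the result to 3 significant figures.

E > V_b: inside the barrier k₂ = √(2m(E − V_b))/ℏ = 1.691, k₂L = 3.873.
T = [1 + V_b² sin²(k₂L) / (4E(E − V_b))]⁻¹ = 1/1.288 = 0.777.
R = 1 − T = 0.223.

R = 0.223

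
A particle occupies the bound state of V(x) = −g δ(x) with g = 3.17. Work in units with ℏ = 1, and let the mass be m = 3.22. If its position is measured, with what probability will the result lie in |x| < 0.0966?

The normalised bound state is ψ = √κ e^{−κ|x|} with κ = mg/ℏ² = 10.21.
P(|x| < d) = ∫_{−d}^{d} κ e^{−2κ|x|} dx = 1 − e^{−2κd} = 1 − e^{−1.972} = 0.8608.

P = 0.861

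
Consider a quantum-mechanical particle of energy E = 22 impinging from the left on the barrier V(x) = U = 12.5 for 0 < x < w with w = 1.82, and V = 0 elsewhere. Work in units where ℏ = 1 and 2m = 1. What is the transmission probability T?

T = 0.932

Above the barrier the interior wavenumber is k₂ = √(2m(E − U))/ℏ = 3.082, giving phase k₂w = 5.610.
Matching at both interfaces gives T⁻¹ = 1 + U² sin²(k₂w) / [4E(E − U)] = 1.073, hence T = 0.932.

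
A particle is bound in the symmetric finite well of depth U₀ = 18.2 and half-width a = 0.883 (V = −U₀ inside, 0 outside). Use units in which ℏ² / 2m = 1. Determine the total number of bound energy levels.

The dimensionless depth is z₀ = a√(2mU₀)/ℏ = 0.883 × √(18.20) = 3.767.
A new bound state (alternating even/odd) appears each time z₀ passes a multiple of π/2, so N = ⌊2z₀/π⌋ + 1 = ⌊2.398⌋ + 1 = 3.

N = 3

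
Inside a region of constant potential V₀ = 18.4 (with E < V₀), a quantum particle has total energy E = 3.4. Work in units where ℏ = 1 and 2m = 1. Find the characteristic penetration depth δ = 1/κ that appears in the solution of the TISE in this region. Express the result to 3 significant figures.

Since E < V₀ the TISE in this region is ψ'' = κ²ψ with κ = √(2m(V₀ − E))/ℏ.
κ = √(2 × 0.5 × 15) = 3.873. The penetration depth is δ = 1/κ = 0.258.

δ = 0.258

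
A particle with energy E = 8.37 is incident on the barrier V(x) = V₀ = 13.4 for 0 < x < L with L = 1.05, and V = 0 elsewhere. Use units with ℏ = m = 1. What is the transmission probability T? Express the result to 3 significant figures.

Since E < V₀ the interior solution is evanescent with decay constant κ = √(2m(V₀ − E))/ℏ = 3.172.
κL = 3.330, sinh(κL) = 13.96.
The exact tunnelling result is T⁻¹ = 1 + V₀² sinh²(κL) / [4E(V₀ − E)] = 208.7, so T = 0.00479.

T = 0.00479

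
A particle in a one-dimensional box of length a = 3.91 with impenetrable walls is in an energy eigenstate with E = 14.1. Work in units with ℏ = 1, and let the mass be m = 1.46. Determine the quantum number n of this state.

n = 8

From E_n = n²π²ℏ²/(2ma²) invert to n = √(2ma²E)/(πℏ).
n = (3.91/π) × √(2 × 1.46 × 14.1) = 7.986 → n = 8.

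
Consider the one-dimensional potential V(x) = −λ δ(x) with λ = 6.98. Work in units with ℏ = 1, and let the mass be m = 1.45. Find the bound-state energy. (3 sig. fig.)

The bound state is ψ(x) = √κ e^{−κ|x|}. The derivative jump ψ'(0⁺) − ψ'(0⁻) = −(2mλ/ℏ²)ψ(0) fixes κ = mλ/ℏ² = 10.12.
Then E = −ℏ²κ²/(2m) = −mλ²/(2ℏ²) = -35.32.

E = -35.3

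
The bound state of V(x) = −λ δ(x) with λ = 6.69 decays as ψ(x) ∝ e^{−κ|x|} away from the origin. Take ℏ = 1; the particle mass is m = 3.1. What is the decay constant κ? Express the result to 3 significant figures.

Integrating the TISE across x = 0 gives the cusp condition ψ'(0⁺) − ψ'(0⁻) = −(2mλ/ℏ²)ψ(0).
With ψ ∝ e^{−κ|x|} this yields −2κ = −2mλ/ℏ², so κ = mλ/ℏ² = 20.74.

κ = 20.7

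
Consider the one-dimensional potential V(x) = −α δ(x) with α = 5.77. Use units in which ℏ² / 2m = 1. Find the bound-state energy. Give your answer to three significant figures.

For x ≠ 0 the bound state is ψ ∝ e^{−κ|x|}; integrating the TISE across the delta gives the cusp condition 2κ = 2mα/ℏ², so κ = 2.885.
Then E = −ℏ²κ²/(2m) = −mα²/(2ℏ²) = -8.323.

E = -8.32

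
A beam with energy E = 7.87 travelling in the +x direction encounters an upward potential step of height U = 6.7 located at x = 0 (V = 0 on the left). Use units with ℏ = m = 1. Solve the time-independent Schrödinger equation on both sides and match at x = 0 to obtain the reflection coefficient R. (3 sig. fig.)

The wavenumbers are k₁ = √(2mE)/ℏ = 3.967 on the left and k₂ = √(2m(E − U))/ℏ = 1.530 on the right.
Matching ψ and ψ′ at x = 0 gives r = (k₁ − k₂)/(k₁ + k₂), so R = r² = 0.1966 and T = 1 − R = 0.8034.

R = 0.197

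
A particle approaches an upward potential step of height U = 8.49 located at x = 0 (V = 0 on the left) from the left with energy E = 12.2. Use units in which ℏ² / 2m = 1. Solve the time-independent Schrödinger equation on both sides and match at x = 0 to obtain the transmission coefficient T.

The wavenumbers are k₁ = √(2mE)/ℏ = 3.493 on the left and k₂ = √(2m(E − U))/ℏ = 1.926 on the right.
Continuity of ψ and ψ′ at the step yields the reflection amplitude r = (k₁ − k₂)/(k₁ + k₂) = 0.2891; thus R = |r|² = 0.08359, T = 0.9164.

T = 0.916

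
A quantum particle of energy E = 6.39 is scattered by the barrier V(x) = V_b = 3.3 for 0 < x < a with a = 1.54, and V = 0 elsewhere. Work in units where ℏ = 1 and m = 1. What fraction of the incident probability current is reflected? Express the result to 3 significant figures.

E > V_b: inside the barrier k₂ = √(2m(E − V_b))/ℏ = 2.486, k₂a = 3.828.
Matching at both interfaces gives T⁻¹ = 1 + V_b² sin²(k₂a) / [4E(E − V_b)] = 1.055, hence T = 0.947.
R = 1 − T = 0.0525.

R = 0.0525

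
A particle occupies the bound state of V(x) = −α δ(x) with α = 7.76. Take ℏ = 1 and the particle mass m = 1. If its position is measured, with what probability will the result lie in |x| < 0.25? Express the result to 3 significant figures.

P = 0.979

The normalised bound state is ψ = √κ e^{−κ|x|} with κ = mα/ℏ² = 7.760.
P(|x| < d) = ∫_{−d}^{d} κ e^{−2κ|x|} dx = 1 − e^{−2κd} = 1 − e^{−3.880} = 0.9793.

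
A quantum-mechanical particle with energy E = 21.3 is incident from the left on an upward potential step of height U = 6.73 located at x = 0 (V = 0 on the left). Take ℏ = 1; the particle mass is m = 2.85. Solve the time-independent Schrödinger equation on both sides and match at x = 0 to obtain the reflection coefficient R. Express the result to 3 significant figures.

The wavenumbers are k₁ = √(2mE)/ℏ = 11.02 on the left and k₂ = √(2m(E − U))/ℏ = 9.113 on the right.
Matching ψ and ψ′ at x = 0 gives r = (k₁ − k₂)/(k₁ + k₂), so R = r² = 0.008959 and T = 1 − R = 0.9910.

R = 0.00896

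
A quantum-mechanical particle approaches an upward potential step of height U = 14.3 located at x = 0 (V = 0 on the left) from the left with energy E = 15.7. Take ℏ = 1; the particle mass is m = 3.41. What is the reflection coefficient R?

On each side the TISE gives plane waves with k = √(2m(E − V))/ℏ: k₁ = √(2·3.41·15.7) = 10.35, k₂ = √(2·3.41·1.4) = 3.090.
Matching ψ and ψ′ at x = 0 gives r = (k₁ − k₂)/(k₁ + k₂), so R = r² = 0.2917 and T = 1 − R = 0.7083.

R = 0.292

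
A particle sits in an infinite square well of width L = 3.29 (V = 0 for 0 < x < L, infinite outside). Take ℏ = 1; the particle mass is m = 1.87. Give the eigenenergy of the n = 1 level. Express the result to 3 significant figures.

E = 0.244

The infinite-well eigenfunctions ψ_n = √(2/L) sin(nπx/L) vanish at both walls, giving E_n = n²π²ℏ²/(2mL²).
E_1 = 1² × π² / (2 × 1.87 × 3.29²) = 0.2438.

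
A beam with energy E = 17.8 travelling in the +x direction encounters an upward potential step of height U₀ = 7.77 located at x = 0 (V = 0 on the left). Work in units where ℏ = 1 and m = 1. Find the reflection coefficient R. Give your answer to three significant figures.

R = 0.0203

The wavenumbers are k₁ = √(2mE)/ℏ = 5.967 on the left and k₂ = √(2m(E − U₀))/ℏ = 4.479 on the right.
Matching ψ and ψ′ at x = 0 gives r = (k₁ − k₂)/(k₁ + k₂), so R = r² = 0.02029 and T = 1 − R = 0.9797.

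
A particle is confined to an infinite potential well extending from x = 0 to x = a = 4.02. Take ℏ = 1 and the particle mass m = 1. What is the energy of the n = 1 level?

The infinite-well eigenfunctions ψ_n = √(2/a) sin(nπx/a) vanish at both walls, giving E_n = n²π²ℏ²/(2ma²).
E_1 = 1² × π² / (2 × 1 × 4.02²) = 0.3054.

E = 0.305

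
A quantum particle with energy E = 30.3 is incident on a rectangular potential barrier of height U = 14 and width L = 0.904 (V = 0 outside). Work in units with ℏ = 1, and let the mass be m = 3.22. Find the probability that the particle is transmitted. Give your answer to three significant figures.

E > U: inside the barrier k₂ = √(2m(E − U))/ℏ = 10.25, k₂L = 9.262.
T = [1 + U² sin²(k₂L) / (4E(E − U))]⁻¹ = 1/1.003 = 0.997.

T = 0.997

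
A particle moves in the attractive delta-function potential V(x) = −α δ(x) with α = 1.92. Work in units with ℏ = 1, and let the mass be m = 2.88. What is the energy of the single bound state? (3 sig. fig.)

For x ≠ 0 the bound state is ψ ∝ e^{−κ|x|}; integrating the TISE across the delta gives the cusp condition 2κ = 2mα/ℏ², so κ = 5.530.
Then E = −ℏ²κ²/(2m) = −mα²/(2ℏ²) = -5.308.

E = -5.31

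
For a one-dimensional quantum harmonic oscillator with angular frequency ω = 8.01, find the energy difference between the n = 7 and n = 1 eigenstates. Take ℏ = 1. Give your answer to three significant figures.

ΔE = 48.1

E_n = ℏω(n + ½), so ΔE = (7 − 1) ℏω = 6 × 8.01 = 48.06.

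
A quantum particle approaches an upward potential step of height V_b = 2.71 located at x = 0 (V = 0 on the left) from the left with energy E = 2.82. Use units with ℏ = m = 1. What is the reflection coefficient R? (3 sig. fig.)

R = 0.449

On each side the TISE gives plane waves with k = √(2m(E − V))/ℏ: k₁ = √(2·1·2.82) = 2.375, k₂ = √(2·1·0.11) = 0.4690.
Matching ψ and ψ′ at x = 0 gives r = (k₁ − k₂)/(k₁ + k₂), so R = r² = 0.4491 and T = 1 − R = 0.5509.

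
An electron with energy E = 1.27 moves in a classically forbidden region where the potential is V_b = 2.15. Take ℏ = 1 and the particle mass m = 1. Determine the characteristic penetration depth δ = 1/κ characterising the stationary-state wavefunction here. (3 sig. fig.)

δ = 0.754

Since E < V_b the TISE in this region is ψ'' = κ²ψ with κ = √(2m(V_b − E))/ℏ.
κ = √(2 × 1 × 0.88) = 1.327. The penetration depth is δ = 1/κ = 0.754.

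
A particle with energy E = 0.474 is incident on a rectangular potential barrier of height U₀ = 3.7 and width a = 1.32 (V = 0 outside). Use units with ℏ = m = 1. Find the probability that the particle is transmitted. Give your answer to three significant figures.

T = 0.00219

E < U₀: inside the barrier ψ ∝ e^{±κx} with κ = √(2m(U₀ − E))/ℏ = 2.540.
κa = 3.353, sinh(κa) = 14.28.
The exact tunnelling result is T⁻¹ = 1 + U₀² sinh²(κa) / [4E(U₀ − E)] = 457.1, so T = 0.00219.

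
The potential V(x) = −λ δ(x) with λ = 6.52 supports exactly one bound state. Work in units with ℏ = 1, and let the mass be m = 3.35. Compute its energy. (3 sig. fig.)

The bound state is ψ(x) = √κ e^{−κ|x|}. The derivative jump ψ'(0⁺) − ψ'(0⁻) = −(2mλ/ℏ²)ψ(0) fixes κ = mλ/ℏ² = 21.84.
Then E = −ℏ²κ²/(2m) = −mλ²/(2ℏ²) = -71.20.

E = -71.2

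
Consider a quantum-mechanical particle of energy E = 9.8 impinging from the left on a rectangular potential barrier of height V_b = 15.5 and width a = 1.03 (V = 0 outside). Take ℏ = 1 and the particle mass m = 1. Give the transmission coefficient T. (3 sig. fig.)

E < V_b: inside the barrier ψ ∝ e^{±κx} with κ = √(2m(V_b − E))/ℏ = 3.376.
κa = 3.478, sinh(κa) = 16.18.
The exact tunnelling result is T⁻¹ = 1 + V_b² sinh²(κa) / [4E(V_b − E)] = 282.4, so T = 0.00354.

T = 0.00354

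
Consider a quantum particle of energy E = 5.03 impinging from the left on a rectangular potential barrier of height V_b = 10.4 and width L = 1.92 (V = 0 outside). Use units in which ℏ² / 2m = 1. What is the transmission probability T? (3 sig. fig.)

T = 0.000546

Since E < V_b the interior solution is evanescent with decay constant κ = √(2m(V_b − E))/ℏ = 2.317.
κL = 4.449, sinh(κL) = 42.78.
Matching ψ, ψ′ at both faces gives T = [1 + V_b² sinh²(κL) / (4E(V_b − E))]⁻¹ = 1/1833 = 0.000546.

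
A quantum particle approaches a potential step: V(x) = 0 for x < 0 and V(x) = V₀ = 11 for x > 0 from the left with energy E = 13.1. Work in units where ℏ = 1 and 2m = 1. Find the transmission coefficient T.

The wavenumbers are k₁ = √(2mE)/ℏ = 3.619 on the left and k₂ = √(2m(E − V₀))/ℏ = 1.449 on the right.
Matching ψ and ψ′ at x = 0 gives r = (k₁ − k₂)/(k₁ + k₂), so R = r² = 0.1833 and T = 1 − R = 0.8167.

T = 0.817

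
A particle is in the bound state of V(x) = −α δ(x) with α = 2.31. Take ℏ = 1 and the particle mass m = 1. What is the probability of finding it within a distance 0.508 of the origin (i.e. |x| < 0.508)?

P = 0.904

The normalised bound state is ψ = √κ e^{−κ|x|} with κ = mα/ℏ² = 2.310.
P(|x| < d) = ∫_{−d}^{d} κ e^{−2κ|x|} dx = 1 − e^{−2κd} = 1 − e^{−2.347} = 0.9043.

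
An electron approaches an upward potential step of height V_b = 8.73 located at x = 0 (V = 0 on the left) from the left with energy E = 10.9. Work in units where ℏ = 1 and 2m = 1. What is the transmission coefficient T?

T = 0.853

The wavenumbers are k₁ = √(2mE)/ℏ = 3.302 on the left and k₂ = √(2m(E − V_b))/ℏ = 1.473 on the right.
Matching ψ and ψ′ at x = 0 gives r = (k₁ − k₂)/(k₁ + k₂), so R = r² = 0.1466 and T = 1 − R = 0.8534.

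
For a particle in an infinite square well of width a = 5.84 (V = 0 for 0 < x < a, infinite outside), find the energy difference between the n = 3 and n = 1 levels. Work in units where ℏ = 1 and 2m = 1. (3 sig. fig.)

ΔE = 2.32

E_n = n²π²ℏ²/(2ma²), so ΔE = (3² − 1²) π²ℏ²/(2ma²).
ΔE = 8 × π² / (2 × 0.5 × 5.84²) = 2.315.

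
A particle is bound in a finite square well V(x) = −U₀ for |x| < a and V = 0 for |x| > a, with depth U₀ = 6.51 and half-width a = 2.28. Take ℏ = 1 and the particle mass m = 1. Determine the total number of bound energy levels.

N = 6

Define the well-strength parameter z₀ = (a/ℏ)√(2mU₀) = 2.28 × √(2·1·6.51) = 8.227.
A new bound state (alternating even/odd) appears each time z₀ passes a multiple of π/2, so N = ⌊2z₀/π⌋ + 1 = ⌊5.237⌋ + 1 = 6.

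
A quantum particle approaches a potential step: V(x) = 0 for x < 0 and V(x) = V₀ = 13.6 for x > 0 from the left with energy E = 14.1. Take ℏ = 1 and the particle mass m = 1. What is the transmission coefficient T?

The wavenumbers are k₁ = √(2mE)/ℏ = 5.310 on the left and k₂ = √(2m(E − V₀))/ℏ = 1.000 on the right.
Matching ψ and ψ′ at x = 0 gives r = (k₁ − k₂)/(k₁ + k₂), so R = r² = 0.4666 and T = 1 − R = 0.5334.

T = 0.533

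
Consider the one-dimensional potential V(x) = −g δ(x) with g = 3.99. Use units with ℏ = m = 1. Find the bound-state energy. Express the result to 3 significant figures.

E = -7.96

For x ≠ 0 the bound state is ψ ∝ e^{−κ|x|}; integrating the TISE across the delta gives the cusp condition 2κ = 2mg/ℏ², so κ = 3.990.
Then E = −ℏ²κ²/(2m) = −mg²/(2ℏ²) = -7.960.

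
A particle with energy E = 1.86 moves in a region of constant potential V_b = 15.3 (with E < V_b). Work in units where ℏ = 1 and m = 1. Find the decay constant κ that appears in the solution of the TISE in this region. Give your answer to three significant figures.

κ = 5.18

Since E < V_b the TISE in this region is ψ'' = κ²ψ with κ = √(2m(V_b − E))/ℏ.
κ = √(2 × 1 × 13.44) = 5.185.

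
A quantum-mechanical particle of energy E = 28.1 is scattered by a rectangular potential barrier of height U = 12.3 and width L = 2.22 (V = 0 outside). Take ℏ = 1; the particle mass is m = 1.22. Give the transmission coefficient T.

E > U: inside the barrier k₂ = √(2m(E − U))/ℏ = 6.209, k₂L = 13.78.
Matching at both interfaces gives T⁻¹ = 1 + U² sin²(k₂L) / [4E(E − U)] = 1.075, hence T = 0.930.

T = 0.930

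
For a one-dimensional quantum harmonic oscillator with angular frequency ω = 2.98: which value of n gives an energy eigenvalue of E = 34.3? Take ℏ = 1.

Invert E_n = (n + ½)ℏω: n = E/ℏω − ½ = 11.010, so n = 11.

n = 11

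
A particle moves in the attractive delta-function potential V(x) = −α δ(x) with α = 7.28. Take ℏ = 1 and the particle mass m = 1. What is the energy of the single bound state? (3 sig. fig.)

The bound state is ψ(x) = √κ e^{−κ|x|}. The derivative jump ψ'(0⁺) − ψ'(0⁻) = −(2mα/ℏ²)ψ(0) fixes κ = mα/ℏ² = 7.280.
Then E = −ℏ²κ²/(2m) = −mα²/(2ℏ²) = -26.50.

E = -26.5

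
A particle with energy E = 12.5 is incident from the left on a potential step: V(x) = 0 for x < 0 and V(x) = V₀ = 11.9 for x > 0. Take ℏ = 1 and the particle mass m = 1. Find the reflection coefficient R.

R = 0.410

On each side the TISE gives plane waves with k = √(2m(E − V))/ℏ: k₁ = √(2·1·12.5) = 5.000, k₂ = √(2·1·0.6) = 1.095.
Matching ψ and ψ′ at x = 0 gives r = (k₁ − k₂)/(k₁ + k₂), so R = r² = 0.4103 and T = 1 − R = 0.5897.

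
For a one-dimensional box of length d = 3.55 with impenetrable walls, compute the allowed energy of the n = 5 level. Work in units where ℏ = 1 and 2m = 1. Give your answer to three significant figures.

E = 19.6

Requiring ψ(0) = ψ(d) = 0 quantises k = nπ/d, hence E_n = ℏ²k²/2m = n²π²ℏ²/(2md²).
E_5 = 5² × π² / (2 × 0.5 × 3.55²) = 19.58.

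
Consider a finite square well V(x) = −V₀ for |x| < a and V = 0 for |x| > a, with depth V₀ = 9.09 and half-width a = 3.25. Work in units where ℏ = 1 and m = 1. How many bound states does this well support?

The dimensionless depth is z₀ = a√(2mV₀)/ℏ = 3.25 × √(18.18) = 13.86.
A new bound state (alternating even/odd) appears each time z₀ passes a multiple of π/2, so N = ⌊2z₀/π⌋ + 1 = ⌊8.822⌋ + 1 = 9.

N = 9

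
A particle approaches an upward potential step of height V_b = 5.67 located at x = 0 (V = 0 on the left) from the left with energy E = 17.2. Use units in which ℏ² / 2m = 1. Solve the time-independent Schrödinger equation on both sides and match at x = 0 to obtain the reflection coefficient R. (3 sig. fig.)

R = 0.00993

On each side the TISE gives plane waves with k = √(2m(E − V))/ℏ: k₁ = √(2·½·17.2) = 4.147, k₂ = √(2·½·11.53) = 3.396.
Matching ψ and ψ′ at x = 0 gives r = (k₁ − k₂)/(k₁ + k₂), so R = r² = 0.009932 and T = 1 − R = 0.9901.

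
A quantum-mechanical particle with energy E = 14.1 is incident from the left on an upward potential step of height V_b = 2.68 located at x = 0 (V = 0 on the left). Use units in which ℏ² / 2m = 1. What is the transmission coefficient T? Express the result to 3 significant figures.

The wavenumbers are k₁ = √(2mE)/ℏ = 3.755 on the left and k₂ = √(2m(E − V_b))/ℏ = 3.379 on the right.
Continuity of ψ and ψ′ at the step yields the reflection amplitude r = (k₁ − k₂)/(k₁ + k₂) = 0.05265; thus R = |r|² = 0.002772, T = 0.9972.

T = 0.997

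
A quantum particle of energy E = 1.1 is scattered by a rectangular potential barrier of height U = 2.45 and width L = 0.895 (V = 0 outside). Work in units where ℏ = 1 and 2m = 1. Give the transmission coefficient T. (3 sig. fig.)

T = 0.392

E < U: inside the barrier ψ ∝ e^{±κx} with κ = √(2m(U − E))/ℏ = 1.162.
κL = 1.040, sinh(κL) = 1.238.
The exact tunnelling result is T⁻¹ = 1 + U² sinh²(κL) / [4E(U − E)] = 2.548, so T = 0.392.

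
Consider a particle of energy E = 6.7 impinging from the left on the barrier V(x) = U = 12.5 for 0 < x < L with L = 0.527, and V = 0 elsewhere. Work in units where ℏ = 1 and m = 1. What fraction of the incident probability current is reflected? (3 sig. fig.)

E < U: inside the barrier ψ ∝ e^{±κx} with κ = √(2m(U − E))/ℏ = 3.406.
κL = 1.795, sinh(κL) = 2.926.
The exact tunnelling result is T⁻¹ = 1 + U² sinh²(κL) / [4E(U − E)] = 9.608, so T = 0.104.
R = 1 − T = 0.896.

R = 0.896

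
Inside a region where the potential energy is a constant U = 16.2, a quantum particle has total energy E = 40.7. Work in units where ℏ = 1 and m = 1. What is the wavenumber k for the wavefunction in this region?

With E > U the solution is oscillatory, ψ ∝ e^{±ikx} with k = √(2m(E − U))/ℏ.
k = √(2 × 1 × 24.5) = 7.000.

k = 7.00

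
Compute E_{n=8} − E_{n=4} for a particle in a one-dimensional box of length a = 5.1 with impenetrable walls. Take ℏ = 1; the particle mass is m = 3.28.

E_n = n²π²ℏ²/(2ma²), so ΔE = (8² − 4²) π²ℏ²/(2ma²).
ΔE = 48 × π² / (2 × 3.28 × 5.1²) = 2.776.

ΔE = 2.78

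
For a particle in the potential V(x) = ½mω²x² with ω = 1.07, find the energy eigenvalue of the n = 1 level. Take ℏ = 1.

Using E_n = (n + ½)ℏω: E_1 = 1.5 × 1.07 = 1.605.

E = 1.61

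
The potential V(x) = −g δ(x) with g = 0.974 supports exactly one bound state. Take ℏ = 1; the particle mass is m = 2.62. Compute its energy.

E = -1.24

The bound state is ψ(x) = √κ e^{−κ|x|}. The derivative jump ψ'(0⁺) − ψ'(0⁻) = −(2mg/ℏ²)ψ(0) fixes κ = mg/ℏ² = 2.552.
Then E = −ℏ²κ²/(2m) = −mg²/(2ℏ²) = -1.243.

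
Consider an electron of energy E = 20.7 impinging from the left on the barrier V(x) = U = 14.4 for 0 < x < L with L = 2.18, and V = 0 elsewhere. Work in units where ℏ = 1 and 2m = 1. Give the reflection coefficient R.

R = 0.173

E > U: inside the barrier k₂ = √(2m(E − U))/ℏ = 2.510, k₂L = 5.472.
Matching at both interfaces gives T⁻¹ = 1 + U² sin²(k₂L) / [4E(E − U)] = 1.209, hence T = 0.827.
R = 1 − T = 0.173.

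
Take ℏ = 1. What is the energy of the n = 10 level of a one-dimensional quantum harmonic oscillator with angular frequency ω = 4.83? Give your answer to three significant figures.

The oscillator eigenvalues are E_n = ℏω(n + ½), so E_10 = 4.83 × 10.5 = 50.72.

E = 50.7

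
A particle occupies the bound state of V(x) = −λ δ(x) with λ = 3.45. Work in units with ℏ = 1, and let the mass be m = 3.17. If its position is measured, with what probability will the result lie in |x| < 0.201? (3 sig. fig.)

The normalised bound state is ψ = √κ e^{−κ|x|} with κ = mλ/ℏ² = 10.94.
P(|x| < d) = ∫_{−d}^{d} κ e^{−2κ|x|} dx = 1 − e^{−2κd} = 1 − e^{−4.396} = 0.9877.

P = 0.988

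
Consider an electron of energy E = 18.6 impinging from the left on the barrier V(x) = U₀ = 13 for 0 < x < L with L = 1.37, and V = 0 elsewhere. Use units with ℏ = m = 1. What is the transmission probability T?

Above the barrier the interior wavenumber is k₂ = √(2m(E − U₀))/ℏ = 3.347, giving phase k₂L = 4.585.
Matching at both interfaces gives T⁻¹ = 1 + U₀² sin²(k₂L) / [4E(E − U₀)] = 1.399, hence T = 0.715.

T = 0.715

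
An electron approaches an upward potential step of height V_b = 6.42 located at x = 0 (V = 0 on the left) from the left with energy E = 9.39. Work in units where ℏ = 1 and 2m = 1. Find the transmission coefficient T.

On each side the TISE gives plane waves with k = √(2m(E − V))/ℏ: k₁ = √(2·½·9.39) = 3.064, k₂ = √(2·½·2.97) = 1.723.
Continuity of ψ and ψ′ at the step yields the reflection amplitude r = (k₁ − k₂)/(k₁ + k₂) = 0.2801; thus R = |r|² = 0.07845, T = 0.9216.

T = 0.922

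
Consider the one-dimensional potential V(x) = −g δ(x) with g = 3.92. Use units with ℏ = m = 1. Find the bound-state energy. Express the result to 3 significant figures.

For x ≠ 0 the bound state is ψ ∝ e^{−κ|x|}; integrating the TISE across the delta gives the cusp condition 2κ = 2mg/ℏ², so κ = 3.920.
Then E = −ℏ²κ²/(2m) = −mg²/(2ℏ²) = -7.683.

E = -7.68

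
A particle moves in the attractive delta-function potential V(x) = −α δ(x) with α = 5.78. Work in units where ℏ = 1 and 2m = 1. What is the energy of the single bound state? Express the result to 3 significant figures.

E = -8.35

For x ≠ 0 the bound state is ψ ∝ e^{−κ|x|}; integrating the TISE across the delta gives the cusp condition 2κ = 2mα/ℏ², so κ = 2.890.
Then E = −ℏ²κ²/(2m) = −mα²/(2ℏ²) = -8.352.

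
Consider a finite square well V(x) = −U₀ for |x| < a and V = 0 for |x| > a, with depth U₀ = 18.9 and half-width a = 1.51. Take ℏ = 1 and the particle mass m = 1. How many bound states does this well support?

N = 6

Define the well-strength parameter z₀ = (a/ℏ)√(2mU₀) = 1.51 × √(2·1·18.9) = 9.284.
A new bound state (alternating even/odd) appears each time z₀ passes a multiple of π/2, so N = ⌊2z₀/π⌋ + 1 = ⌊5.910⌋ + 1 = 6.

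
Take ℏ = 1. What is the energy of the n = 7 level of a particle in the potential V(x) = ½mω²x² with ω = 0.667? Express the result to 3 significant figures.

E = 5.00

The oscillator eigenvalues are E_n = ℏω(n + ½), so E_7 = 0.667 × 7.5 = 5.003.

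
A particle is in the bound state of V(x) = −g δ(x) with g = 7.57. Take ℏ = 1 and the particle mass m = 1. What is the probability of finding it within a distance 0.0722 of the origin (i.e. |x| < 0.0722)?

The normalised bound state is ψ = √κ e^{−κ|x|} with κ = mg/ℏ² = 7.570.
P(|x| < d) = ∫_{−d}^{d} κ e^{−2κ|x|} dx = 1 − e^{−2κd} = 1 − e^{−1.093} = 0.6648.

P = 0.665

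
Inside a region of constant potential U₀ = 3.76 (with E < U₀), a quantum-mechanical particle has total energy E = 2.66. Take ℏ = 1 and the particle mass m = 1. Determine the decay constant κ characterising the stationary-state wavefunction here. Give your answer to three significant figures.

Since E < U₀ the TISE in this region is ψ'' = κ²ψ with κ = √(2m(U₀ − E))/ℏ.
κ = √(2 × 1 × 1.1) = 1.483.

κ = 1.48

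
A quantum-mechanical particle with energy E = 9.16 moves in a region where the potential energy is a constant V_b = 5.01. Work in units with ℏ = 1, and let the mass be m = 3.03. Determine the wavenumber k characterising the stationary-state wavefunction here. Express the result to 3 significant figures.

With E > V_b the solution is oscillatory, ψ ∝ e^{±ikx} with k = √(2m(E − V_b))/ℏ.
k = √(2 × 3.03 × 4.15) = 5.015.

k = 5.01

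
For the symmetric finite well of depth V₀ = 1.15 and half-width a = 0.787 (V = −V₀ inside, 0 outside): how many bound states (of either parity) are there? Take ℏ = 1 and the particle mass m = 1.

N = 1

The dimensionless depth is z₀ = a√(2mV₀)/ℏ = 0.787 × √(2.300) = 1.194.
A new bound state (alternating even/odd) appears each time z₀ passes a multiple of π/2, so N = ⌊2z₀/π⌋ + 1 = ⌊0.7598⌋ + 1 = 1.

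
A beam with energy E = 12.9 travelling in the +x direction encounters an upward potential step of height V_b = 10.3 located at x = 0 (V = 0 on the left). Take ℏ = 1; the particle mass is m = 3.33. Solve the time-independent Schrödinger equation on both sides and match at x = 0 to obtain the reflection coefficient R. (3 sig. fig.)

R = 0.145

On each side the TISE gives plane waves with k = √(2m(E − V))/ℏ: k₁ = √(2·3.33·12.9) = 9.269, k₂ = √(2·3.33·2.6) = 4.161.
Continuity of ψ and ψ′ at the step yields the reflection amplitude r = (k₁ − k₂)/(k₁ + k₂) = 0.3803; thus R = |r|² = 0.1446, T = 0.8554.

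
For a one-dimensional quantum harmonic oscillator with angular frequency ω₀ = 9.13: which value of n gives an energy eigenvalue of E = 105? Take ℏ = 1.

n = 11

E_n = ℏω₀(n + ½) ⇒ n = E/(ℏω₀) − ½ = 105/9.13 − 0.5 = 11.001 → n = 11.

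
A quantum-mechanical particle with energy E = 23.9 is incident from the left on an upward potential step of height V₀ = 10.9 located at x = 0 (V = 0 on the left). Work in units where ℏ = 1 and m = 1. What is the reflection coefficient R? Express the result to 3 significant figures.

On each side the TISE gives plane waves with k = √(2m(E − V))/ℏ: k₁ = √(2·1·23.9) = 6.914, k₂ = √(2·1·13) = 5.099.
Continuity of ψ and ψ′ at the step yields the reflection amplitude r = (k₁ − k₂)/(k₁ + k₂) = 0.1511; thus R = |r|² = 0.02282, T = 0.9772.

R = 0.0228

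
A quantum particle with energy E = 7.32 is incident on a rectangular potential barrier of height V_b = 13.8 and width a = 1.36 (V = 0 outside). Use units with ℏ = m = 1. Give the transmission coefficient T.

T = 0.000223

E < V_b: inside the barrier ψ ∝ e^{±κx} with κ = √(2m(V_b − E))/ℏ = 3.600.
κa = 4.896, sinh(κa) = 66.87.
The exact tunnelling result is T⁻¹ = 1 + V_b² sinh²(κa) / [4E(V_b − E)] = 4490, so T = 0.000223.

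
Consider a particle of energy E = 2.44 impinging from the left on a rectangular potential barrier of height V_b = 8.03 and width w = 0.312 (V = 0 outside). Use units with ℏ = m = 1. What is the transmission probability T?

Since E < V_b the interior solution is evanescent with decay constant κ = √(2m(V_b − E))/ℏ = 3.344.
κw = 1.043, sinh(κw) = 1.243.
Matching ψ, ψ′ at both faces gives T = [1 + V_b² sinh²(κw) / (4E(V_b − E))]⁻¹ = 1/2.826 = 0.354.

T = 0.354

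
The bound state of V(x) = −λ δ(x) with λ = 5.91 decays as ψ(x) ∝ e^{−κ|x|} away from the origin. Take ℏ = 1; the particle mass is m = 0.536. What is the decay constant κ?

Integrate −(ℏ²/2m)ψ'' − λδ(x)ψ = Eψ from −ε to +ε: the ψ'' term gives ψ'(0⁺) − ψ'(0⁻) and the δ term gives −(2mλ/ℏ²)ψ(0).
With ψ ∝ e^{−κ|x|} this yields −2κ = −2mλ/ℏ², so κ = mλ/ℏ² = 3.168.

κ = 3.17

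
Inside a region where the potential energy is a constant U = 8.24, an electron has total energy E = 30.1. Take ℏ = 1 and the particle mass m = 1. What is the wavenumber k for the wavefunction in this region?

With E > U the solution is oscillatory, ψ ∝ e^{±ikx} with k = √(2m(E − U))/ℏ.
k = √(2 × 1 × 21.86) = 6.612.

k = 6.61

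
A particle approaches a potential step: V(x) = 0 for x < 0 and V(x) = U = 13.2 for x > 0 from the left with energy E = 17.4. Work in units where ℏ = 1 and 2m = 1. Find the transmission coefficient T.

T = 0.884

On each side the TISE gives plane waves with k = √(2m(E − V))/ℏ: k₁ = √(2·½·17.4) = 4.171, k₂ = √(2·½·4.2) = 2.049.
Continuity of ψ and ψ′ at the step yields the reflection amplitude r = (k₁ − k₂)/(k₁ + k₂) = 0.3411; thus R = |r|² = 0.1164, T = 0.8836.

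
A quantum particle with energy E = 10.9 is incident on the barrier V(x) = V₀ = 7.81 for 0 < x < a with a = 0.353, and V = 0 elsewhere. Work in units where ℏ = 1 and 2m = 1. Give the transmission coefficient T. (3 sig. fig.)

E > V₀: inside the barrier k₂ = √(2m(E − V₀))/ℏ = 1.758, k₂a = 0.6205.
T = [1 + V₀² sin²(k₂a) / (4E(E − V₀))]⁻¹ = 1/1.153 = 0.867.

T = 0.867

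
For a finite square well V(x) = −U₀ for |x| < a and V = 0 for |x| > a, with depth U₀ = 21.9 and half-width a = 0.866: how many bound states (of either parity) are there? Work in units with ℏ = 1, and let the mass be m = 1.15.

Define the well-strength parameter z₀ = (a/ℏ)√(2mU₀) = 0.866 × √(2·1.15·21.9) = 6.146.
The even/odd transcendental equations gain one root per π/2 in z₀, giving N = 1 + ⌊2z₀/π⌋ = 1 + ⌊3.913⌋ = 4.

N = 4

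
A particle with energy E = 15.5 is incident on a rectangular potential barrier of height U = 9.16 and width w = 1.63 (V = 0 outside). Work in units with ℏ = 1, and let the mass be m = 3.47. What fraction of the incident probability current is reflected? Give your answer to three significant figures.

R = 0.171

Above the barrier the interior wavenumber is k₂ = √(2m(E − U))/ℏ = 6.633, giving phase k₂w = 10.81.
T = [1 + U² sin²(k₂w) / (4E(E − U))]⁻¹ = 1/1.206 = 0.829.
R = 1 − T = 0.171.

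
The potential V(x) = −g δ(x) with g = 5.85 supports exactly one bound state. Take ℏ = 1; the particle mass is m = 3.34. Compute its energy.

The bound state is ψ(x) = √κ e^{−κ|x|}. The derivative jump ψ'(0⁺) − ψ'(0⁻) = −(2mg/ℏ²)ψ(0) fixes κ = mg/ℏ² = 19.54.
Then E = −ℏ²κ²/(2m) = −mg²/(2ℏ²) = -57.15.

E = -57.2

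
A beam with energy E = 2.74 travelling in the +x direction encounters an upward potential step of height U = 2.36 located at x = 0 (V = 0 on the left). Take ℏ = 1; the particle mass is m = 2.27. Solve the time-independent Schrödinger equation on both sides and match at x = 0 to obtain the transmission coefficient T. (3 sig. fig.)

On each side the TISE gives plane waves with k = √(2m(E − V))/ℏ: k₁ = √(2·2.27·2.74) = 3.527, k₂ = √(2·2.27·0.38) = 1.313.
Continuity of ψ and ψ′ at the step yields the reflection amplitude r = (k₁ − k₂)/(k₁ + k₂) = 0.4573; thus R = |r|² = 0.2091, T = 0.7909.

T = 0.791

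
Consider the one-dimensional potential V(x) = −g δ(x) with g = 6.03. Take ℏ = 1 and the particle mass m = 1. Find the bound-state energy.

For x ≠ 0 the bound state is ψ ∝ e^{−κ|x|}; integrating the TISE across the delta gives the cusp condition 2κ = 2mg/ℏ², so κ = 6.030.
Then E = −ℏ²κ²/(2m) = −mg²/(2ℏ²) = -18.18.

E = -18.2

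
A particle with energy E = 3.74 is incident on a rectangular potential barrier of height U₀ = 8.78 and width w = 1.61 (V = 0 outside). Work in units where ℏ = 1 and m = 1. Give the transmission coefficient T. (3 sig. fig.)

T = 0.000142

Since E < U₀ the interior solution is evanescent with decay constant κ = √(2m(U₀ − E))/ℏ = 3.175.
κw = 5.112, sinh(κw) = 82.96.
The exact tunnelling result is T⁻¹ = 1 + U₀² sinh²(κw) / [4E(U₀ − E)] = 7038, so T = 0.000142.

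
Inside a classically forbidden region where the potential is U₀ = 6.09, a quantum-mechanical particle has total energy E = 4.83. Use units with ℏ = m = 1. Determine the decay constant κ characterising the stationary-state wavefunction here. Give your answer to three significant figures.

Since E < U₀ the TISE in this region is ψ'' = κ²ψ with κ = √(2m(U₀ − E))/ℏ.
κ = √(2 × 1 × 1.26) = 1.587.

κ = 1.59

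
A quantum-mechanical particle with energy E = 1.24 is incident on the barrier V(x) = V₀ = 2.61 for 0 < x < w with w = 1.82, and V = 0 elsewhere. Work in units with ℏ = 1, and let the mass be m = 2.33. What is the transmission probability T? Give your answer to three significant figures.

E < V₀: inside the barrier ψ ∝ e^{±κx} with κ = √(2m(V₀ − E))/ℏ = 2.527.
κw = 4.599, sinh(κw) = 49.67.
The exact tunnelling result is T⁻¹ = 1 + V₀² sinh²(κw) / [4E(V₀ − E)] = 2474, so T = 0.000404.

T = 0.000404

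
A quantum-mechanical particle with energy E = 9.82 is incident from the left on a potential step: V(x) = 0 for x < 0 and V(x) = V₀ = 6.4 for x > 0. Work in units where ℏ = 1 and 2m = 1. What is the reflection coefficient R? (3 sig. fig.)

R = 0.0664

The wavenumbers are k₁ = √(2mE)/ℏ = 3.134 on the left and k₂ = √(2m(E − V₀))/ℏ = 1.849 on the right.
Matching ψ and ψ′ at x = 0 gives r = (k₁ − k₂)/(k₁ + k₂), so R = r² = 0.06643 and T = 1 − R = 0.9336.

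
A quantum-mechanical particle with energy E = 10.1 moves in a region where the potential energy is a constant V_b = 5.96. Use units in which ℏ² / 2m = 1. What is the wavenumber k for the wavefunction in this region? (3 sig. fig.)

k = 2.03

With E > V_b the solution is oscillatory, ψ ∝ e^{±ikx} with k = √(2m(E − V_b))/ℏ.
k = √(2 × 0.5 × 4.14) = 2.035.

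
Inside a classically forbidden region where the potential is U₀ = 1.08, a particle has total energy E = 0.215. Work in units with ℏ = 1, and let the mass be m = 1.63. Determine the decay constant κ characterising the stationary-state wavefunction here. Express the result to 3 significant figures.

κ = 1.68

Since E < U₀ the TISE in this region is ψ'' = κ²ψ with κ = √(2m(U₀ − E))/ℏ.
κ = √(2 × 1.63 × 0.865) = 1.679.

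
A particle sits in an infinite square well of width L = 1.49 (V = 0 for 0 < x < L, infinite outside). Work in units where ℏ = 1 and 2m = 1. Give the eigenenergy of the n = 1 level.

E = 4.45

The infinite-well eigenfunctions ψ_n = √(2/L) sin(nπx/L) vanish at both walls, giving E_n = n²π²ℏ²/(2mL²).
E_1 = 1² × π² / (2 × 0.5 × 1.49²) = 4.446.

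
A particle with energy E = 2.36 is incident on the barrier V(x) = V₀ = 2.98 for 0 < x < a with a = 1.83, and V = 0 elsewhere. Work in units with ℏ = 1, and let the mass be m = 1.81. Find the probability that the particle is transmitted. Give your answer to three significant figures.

T = 0.0109

Since E < V₀ the interior solution is evanescent with decay constant κ = √(2m(V₀ − E))/ℏ = 1.498.
κa = 2.742, sinh(κa) = 7.724.
The exact tunnelling result is T⁻¹ = 1 + V₀² sinh²(κa) / [4E(V₀ − E)] = 91.51, so T = 0.0109.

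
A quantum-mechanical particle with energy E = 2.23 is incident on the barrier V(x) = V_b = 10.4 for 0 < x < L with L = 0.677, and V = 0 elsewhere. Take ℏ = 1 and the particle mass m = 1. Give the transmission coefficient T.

Since E < V_b the interior solution is evanescent with decay constant κ = √(2m(V_b − E))/ℏ = 4.042.
κL = 2.737, sinh(κL) = 7.685.
The exact tunnelling result is T⁻¹ = 1 + V_b² sinh²(κL) / [4E(V_b − E)] = 88.65, so T = 0.0113.

T = 0.0113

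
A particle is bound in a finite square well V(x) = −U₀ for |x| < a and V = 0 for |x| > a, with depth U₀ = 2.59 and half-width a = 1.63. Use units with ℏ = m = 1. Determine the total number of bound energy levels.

Define the well-strength parameter z₀ = (a/ℏ)√(2mU₀) = 1.63 × √(2·1·2.59) = 3.710.
A new bound state (alternating even/odd) appears each time z₀ passes a multiple of π/2, so N = ⌊2z₀/π⌋ + 1 = ⌊2.362⌋ + 1 = 3.

N = 3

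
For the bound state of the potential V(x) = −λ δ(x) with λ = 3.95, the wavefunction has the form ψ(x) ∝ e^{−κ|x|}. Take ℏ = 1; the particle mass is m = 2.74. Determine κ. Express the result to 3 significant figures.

κ = 10.8

Integrating the TISE across x = 0 gives the cusp condition ψ'(0⁺) − ψ'(0⁻) = −(2mλ/ℏ²)ψ(0).
With ψ ∝ e^{−κ|x|} this yields −2κ = −2mλ/ℏ², so κ = mλ/ℏ² = 10.82.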